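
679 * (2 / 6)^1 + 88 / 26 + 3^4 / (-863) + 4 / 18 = 23207812 / 100971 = 229.85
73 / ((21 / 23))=1679 / 21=79.95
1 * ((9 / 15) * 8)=24 / 5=4.80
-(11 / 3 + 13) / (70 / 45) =-10.71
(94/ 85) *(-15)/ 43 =-282/ 731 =-0.39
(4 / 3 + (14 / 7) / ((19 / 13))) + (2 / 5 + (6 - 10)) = -256 / 285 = -0.90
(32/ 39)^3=32768/ 59319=0.55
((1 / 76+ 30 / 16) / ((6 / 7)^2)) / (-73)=-14063 / 399456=-0.04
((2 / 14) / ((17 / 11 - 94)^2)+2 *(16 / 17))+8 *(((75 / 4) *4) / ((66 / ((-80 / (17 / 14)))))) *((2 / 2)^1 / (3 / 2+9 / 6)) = -267745681277 / 1353884301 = -197.76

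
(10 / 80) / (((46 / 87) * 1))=87 / 368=0.24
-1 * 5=-5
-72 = -72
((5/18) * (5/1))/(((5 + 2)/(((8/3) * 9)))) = 100/21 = 4.76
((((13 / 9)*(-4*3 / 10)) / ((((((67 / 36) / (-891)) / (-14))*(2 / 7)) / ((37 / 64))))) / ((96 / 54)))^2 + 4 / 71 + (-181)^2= 22829950216113529719 / 130547302400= 174878758.86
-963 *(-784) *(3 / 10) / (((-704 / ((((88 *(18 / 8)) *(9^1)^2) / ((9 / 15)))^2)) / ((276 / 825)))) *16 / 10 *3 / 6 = -1538062529976 / 25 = -61522501199.04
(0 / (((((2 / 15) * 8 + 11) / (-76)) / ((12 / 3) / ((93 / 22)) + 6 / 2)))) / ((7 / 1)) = 0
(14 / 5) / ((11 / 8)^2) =896 / 605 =1.48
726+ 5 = 731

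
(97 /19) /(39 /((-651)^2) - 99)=-0.05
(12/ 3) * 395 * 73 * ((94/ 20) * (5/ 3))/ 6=1355245/ 9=150582.78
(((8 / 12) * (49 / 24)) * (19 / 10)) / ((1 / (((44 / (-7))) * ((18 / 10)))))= -1463 / 50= -29.26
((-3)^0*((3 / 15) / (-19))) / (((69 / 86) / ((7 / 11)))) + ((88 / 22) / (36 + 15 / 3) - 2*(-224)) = 1324688378 / 2956305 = 448.09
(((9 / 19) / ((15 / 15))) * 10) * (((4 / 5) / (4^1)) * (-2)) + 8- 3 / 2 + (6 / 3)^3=479 / 38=12.61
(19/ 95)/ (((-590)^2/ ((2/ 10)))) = 0.00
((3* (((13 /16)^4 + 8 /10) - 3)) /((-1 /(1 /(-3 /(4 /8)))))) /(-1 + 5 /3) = -1734273 /1310720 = -1.32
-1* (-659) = 659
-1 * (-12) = 12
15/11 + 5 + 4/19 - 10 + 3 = -89/209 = -0.43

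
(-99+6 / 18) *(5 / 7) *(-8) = 11840 / 21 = 563.81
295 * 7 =2065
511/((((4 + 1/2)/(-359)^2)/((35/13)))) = 4610073370/117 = 39402336.50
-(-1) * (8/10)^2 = 16/25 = 0.64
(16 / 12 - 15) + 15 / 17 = -652 / 51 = -12.78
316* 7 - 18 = 2194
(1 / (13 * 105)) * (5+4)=3 / 455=0.01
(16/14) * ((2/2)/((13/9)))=72/91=0.79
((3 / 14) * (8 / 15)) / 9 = 4 / 315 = 0.01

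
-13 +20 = 7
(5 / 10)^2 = 1 / 4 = 0.25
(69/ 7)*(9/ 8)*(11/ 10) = 6831/ 560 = 12.20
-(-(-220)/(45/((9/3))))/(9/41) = -1804/27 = -66.81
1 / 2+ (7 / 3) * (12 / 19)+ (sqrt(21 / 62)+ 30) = sqrt(1302) / 62+ 1215 / 38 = 32.56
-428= -428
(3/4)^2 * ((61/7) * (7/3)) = 11.44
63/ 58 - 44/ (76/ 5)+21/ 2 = 4789/ 551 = 8.69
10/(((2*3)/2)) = 10/3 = 3.33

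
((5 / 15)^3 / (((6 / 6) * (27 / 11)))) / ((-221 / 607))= -6677 / 161109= -0.04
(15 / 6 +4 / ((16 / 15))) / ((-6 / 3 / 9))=-225 / 8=-28.12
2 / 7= 0.29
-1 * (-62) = 62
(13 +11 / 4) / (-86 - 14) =-63 / 400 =-0.16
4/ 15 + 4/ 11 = 104/ 165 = 0.63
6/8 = 3/4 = 0.75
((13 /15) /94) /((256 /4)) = 13 /90240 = 0.00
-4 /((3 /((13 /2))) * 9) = -26 /27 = -0.96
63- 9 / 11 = 684 / 11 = 62.18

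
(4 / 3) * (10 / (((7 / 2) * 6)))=0.63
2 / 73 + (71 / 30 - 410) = -892657 / 2190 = -407.61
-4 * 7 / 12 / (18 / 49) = -343 / 54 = -6.35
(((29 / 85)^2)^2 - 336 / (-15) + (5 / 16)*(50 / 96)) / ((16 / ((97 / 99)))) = 87793348007501 / 63502686720000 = 1.38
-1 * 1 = -1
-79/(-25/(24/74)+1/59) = 55932/54563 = 1.03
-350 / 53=-6.60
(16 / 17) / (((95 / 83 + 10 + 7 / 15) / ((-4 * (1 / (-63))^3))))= 3320 / 2560397931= 0.00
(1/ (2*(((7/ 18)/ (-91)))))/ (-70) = 117/ 70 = 1.67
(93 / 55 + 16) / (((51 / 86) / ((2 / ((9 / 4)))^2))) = 5355392 / 227205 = 23.57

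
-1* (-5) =5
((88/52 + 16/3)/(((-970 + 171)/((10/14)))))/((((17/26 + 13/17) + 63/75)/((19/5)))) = -260300/24632559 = -0.01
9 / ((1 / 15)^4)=455625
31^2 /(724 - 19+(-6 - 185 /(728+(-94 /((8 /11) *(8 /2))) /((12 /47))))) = 2999281 /2180619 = 1.38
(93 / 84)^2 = 961 / 784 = 1.23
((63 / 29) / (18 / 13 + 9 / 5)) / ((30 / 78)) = 1183 / 667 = 1.77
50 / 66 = 25 / 33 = 0.76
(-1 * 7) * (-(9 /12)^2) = 3.94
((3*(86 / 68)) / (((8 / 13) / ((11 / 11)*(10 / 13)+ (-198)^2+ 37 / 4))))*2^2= 263047641 / 272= 967086.92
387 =387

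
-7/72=-0.10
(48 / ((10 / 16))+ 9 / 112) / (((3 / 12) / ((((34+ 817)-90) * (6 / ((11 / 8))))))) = 393159996 / 385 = 1021194.79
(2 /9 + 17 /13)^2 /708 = 32041 /9691812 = 0.00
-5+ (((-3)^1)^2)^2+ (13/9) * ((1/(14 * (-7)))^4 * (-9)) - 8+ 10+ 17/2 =7978484571/92236816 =86.50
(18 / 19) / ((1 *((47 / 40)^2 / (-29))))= -835200 / 41971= -19.90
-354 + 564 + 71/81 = 17081/81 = 210.88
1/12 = 0.08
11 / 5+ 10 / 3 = 83 / 15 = 5.53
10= 10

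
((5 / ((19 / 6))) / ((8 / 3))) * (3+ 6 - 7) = 45 / 38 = 1.18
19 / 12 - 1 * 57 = -665 / 12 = -55.42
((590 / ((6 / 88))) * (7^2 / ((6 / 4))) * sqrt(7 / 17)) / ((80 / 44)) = 1399244 * sqrt(119) / 153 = 99764.38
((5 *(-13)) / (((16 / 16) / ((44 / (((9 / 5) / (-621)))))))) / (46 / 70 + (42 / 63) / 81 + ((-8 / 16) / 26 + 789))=436377942000 / 349228903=1249.55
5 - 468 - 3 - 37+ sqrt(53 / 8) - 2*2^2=-511+ sqrt(106) / 4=-508.43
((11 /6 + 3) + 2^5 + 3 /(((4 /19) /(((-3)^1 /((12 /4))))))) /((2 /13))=3523 /24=146.79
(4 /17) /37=4 /629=0.01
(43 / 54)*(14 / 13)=301 / 351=0.86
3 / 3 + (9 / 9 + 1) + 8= 11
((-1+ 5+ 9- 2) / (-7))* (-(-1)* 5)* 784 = -6160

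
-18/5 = -3.60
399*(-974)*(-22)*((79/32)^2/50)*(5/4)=13339781763/10240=1302713.06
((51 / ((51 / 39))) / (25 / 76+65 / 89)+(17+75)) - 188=-424044 / 7165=-59.18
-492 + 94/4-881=-2699/2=-1349.50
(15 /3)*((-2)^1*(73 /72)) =-365 /36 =-10.14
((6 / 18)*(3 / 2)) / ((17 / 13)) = 13 / 34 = 0.38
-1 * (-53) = 53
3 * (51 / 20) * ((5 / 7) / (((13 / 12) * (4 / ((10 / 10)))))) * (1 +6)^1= 459 / 52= 8.83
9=9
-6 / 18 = -1 / 3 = -0.33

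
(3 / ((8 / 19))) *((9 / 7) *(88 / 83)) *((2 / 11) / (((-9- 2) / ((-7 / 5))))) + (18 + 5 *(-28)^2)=17977996 / 4565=3938.22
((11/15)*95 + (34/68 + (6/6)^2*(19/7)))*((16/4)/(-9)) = -6122/189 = -32.39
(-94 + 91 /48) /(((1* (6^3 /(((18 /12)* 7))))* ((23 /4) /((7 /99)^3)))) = -10614821 /38563563456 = -0.00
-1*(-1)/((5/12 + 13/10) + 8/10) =60/151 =0.40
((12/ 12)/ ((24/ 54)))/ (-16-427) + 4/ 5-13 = -108137/ 8860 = -12.21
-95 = -95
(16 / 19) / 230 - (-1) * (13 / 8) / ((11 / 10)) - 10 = -819023 / 96140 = -8.52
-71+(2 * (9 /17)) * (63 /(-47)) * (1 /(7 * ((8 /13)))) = -227969 /3196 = -71.33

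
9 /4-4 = -7 /4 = -1.75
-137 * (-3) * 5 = 2055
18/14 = 9/7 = 1.29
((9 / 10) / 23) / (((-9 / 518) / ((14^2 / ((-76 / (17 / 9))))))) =215747 / 19665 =10.97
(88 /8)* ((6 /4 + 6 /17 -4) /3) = -803 /102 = -7.87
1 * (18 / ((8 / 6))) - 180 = -333 / 2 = -166.50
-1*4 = -4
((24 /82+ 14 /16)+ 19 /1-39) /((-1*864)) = 2059 /94464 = 0.02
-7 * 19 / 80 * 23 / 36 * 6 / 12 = -3059 / 5760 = -0.53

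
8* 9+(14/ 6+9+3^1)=259/ 3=86.33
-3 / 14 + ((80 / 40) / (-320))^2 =-38393 / 179200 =-0.21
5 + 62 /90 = 256 /45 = 5.69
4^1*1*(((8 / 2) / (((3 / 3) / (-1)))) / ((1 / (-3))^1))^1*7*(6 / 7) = 288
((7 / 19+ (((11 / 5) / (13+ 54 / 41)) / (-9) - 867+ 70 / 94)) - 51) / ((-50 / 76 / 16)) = 692111246176 / 31037625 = 22299.10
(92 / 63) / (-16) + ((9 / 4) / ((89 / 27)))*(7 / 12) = 27533 / 89712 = 0.31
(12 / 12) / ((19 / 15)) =15 / 19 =0.79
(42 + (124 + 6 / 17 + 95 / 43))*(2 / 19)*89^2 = 1952035398 / 13889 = 140545.42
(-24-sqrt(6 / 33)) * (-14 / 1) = 14 * sqrt(22) / 11 + 336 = 341.97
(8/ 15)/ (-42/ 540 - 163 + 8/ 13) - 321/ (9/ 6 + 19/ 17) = -2074599570/ 16917209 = -122.63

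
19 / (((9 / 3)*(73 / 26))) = 494 / 219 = 2.26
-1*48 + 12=-36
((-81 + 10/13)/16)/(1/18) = -90.26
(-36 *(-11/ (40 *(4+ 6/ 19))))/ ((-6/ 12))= -1881/ 410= -4.59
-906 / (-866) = 1.05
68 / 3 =22.67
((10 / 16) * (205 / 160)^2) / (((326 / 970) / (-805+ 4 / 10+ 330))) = -1934671305 / 1335296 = -1448.87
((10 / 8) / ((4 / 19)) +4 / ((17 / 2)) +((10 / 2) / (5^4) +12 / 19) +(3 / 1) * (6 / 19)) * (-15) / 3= -5164793 / 129200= -39.98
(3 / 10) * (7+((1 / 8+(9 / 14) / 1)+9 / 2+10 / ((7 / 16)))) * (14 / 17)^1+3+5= 11341 / 680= 16.68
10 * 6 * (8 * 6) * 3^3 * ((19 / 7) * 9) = 13296960 / 7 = 1899565.71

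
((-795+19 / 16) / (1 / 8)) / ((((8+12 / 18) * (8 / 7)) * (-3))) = 6839 / 32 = 213.72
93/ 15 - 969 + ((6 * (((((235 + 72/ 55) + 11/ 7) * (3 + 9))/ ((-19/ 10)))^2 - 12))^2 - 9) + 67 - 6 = 4201373436421313470950127926/ 22905897280805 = 183418854320194.58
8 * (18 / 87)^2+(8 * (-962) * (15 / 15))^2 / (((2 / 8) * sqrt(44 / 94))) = 288 / 841+118456832 * sqrt(1034) / 11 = 346280230.85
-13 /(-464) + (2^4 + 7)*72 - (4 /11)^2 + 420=116549093 /56144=2075.90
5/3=1.67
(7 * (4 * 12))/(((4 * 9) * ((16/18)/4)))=42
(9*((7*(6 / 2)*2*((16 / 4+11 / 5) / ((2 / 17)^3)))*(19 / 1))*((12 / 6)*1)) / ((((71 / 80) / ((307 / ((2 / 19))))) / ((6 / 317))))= 76564434859416 / 22507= 3401805432.06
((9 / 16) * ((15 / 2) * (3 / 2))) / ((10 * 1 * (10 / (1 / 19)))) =81 / 24320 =0.00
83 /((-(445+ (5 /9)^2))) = -6723 /36070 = -0.19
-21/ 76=-0.28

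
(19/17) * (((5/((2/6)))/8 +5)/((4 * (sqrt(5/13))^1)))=209 * sqrt(65)/544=3.10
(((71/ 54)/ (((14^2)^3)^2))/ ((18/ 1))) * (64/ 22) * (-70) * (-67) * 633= 5018635/ 451020320771328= 0.00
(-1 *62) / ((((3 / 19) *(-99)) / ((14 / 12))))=4123 / 891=4.63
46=46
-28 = -28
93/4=23.25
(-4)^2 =16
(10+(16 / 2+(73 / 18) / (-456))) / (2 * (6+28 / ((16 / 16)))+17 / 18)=147671 / 565896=0.26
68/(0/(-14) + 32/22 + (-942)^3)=-11/135218614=-0.00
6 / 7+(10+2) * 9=762 / 7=108.86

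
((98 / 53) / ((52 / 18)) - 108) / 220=-0.49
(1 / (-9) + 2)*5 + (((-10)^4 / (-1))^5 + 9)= -899999999999999999834 / 9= -99999999999999999981.56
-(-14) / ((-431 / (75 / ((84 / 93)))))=-2325 / 862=-2.70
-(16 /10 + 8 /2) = -28 /5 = -5.60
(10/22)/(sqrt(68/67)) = 5 * sqrt(1139)/374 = 0.45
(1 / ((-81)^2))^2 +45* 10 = 19371024451 / 43046721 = 450.00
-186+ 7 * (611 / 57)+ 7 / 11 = -69176 / 627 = -110.33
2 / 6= 1 / 3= 0.33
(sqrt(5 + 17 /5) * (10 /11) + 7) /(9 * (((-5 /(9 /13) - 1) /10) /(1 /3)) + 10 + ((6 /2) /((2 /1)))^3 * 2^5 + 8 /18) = 90 * sqrt(210) /47641 + 315 /4331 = 0.10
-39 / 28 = -1.39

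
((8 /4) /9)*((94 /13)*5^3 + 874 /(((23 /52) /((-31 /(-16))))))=123041 /117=1051.63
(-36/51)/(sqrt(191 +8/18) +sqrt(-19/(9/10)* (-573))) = -36/(17* sqrt(1723) +17* sqrt(108870)) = -0.01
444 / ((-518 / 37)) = -222 / 7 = -31.71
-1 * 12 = -12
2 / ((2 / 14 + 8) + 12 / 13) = 182 / 825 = 0.22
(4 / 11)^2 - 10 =-1194 / 121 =-9.87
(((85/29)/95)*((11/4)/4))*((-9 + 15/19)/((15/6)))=-7293/104690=-0.07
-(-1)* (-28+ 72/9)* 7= -140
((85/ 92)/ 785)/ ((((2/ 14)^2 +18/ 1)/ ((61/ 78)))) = 50813/ 994816056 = 0.00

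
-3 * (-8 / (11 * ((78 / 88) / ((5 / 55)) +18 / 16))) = 64 / 319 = 0.20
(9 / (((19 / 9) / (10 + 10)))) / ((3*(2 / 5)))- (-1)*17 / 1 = 1673 / 19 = 88.05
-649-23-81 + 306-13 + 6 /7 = -3214 /7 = -459.14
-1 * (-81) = 81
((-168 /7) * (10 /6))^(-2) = 1 /1600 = 0.00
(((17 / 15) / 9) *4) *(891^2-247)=53967112 / 135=399756.39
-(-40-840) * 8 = 7040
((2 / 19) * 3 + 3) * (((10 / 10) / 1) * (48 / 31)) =5.13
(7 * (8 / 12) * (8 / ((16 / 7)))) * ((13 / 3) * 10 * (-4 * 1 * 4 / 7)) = -1617.78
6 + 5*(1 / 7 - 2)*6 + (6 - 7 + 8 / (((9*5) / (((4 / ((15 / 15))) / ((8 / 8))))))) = -15751 / 315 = -50.00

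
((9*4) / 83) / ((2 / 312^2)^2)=85282689024 / 83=1027502277.40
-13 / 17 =-0.76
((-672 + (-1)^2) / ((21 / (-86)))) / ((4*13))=28853 / 546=52.84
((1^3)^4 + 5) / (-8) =-3 / 4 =-0.75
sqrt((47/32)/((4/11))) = sqrt(1034)/16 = 2.01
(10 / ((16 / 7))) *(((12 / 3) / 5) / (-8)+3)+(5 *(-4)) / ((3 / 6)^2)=-1077 / 16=-67.31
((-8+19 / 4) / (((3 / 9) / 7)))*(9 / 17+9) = -22113 / 34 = -650.38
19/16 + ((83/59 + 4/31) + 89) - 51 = 1191727/29264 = 40.72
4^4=256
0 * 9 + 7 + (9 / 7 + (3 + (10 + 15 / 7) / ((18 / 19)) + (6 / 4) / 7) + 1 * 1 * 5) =1847 / 63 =29.32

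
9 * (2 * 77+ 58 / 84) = 19491 / 14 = 1392.21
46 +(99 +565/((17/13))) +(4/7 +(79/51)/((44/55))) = 827621/1428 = 579.57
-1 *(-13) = 13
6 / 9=2 / 3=0.67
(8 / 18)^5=1024 / 59049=0.02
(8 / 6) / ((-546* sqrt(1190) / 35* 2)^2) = 5 / 4343976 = 0.00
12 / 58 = 6 / 29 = 0.21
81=81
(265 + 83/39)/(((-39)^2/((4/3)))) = 0.23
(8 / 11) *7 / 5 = 56 / 55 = 1.02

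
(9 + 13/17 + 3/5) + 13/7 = 7272/595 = 12.22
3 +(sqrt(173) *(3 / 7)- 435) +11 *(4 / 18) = -3866 / 9 +3 *sqrt(173) / 7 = -423.92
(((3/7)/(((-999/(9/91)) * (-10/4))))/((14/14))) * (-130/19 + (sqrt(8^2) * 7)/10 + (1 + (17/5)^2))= 0.00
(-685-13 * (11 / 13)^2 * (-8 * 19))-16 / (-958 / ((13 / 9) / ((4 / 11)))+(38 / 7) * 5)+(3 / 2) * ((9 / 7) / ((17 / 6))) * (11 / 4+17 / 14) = 3399099034269 / 4640139868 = 732.54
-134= -134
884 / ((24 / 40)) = 4420 / 3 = 1473.33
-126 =-126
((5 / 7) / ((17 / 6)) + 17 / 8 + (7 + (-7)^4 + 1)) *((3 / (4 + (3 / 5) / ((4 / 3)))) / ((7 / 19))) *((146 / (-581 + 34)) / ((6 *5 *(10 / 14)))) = -3184040197 / 57932770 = -54.96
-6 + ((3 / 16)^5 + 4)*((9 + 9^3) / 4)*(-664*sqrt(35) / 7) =-414182.62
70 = 70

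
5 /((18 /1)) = 5 /18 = 0.28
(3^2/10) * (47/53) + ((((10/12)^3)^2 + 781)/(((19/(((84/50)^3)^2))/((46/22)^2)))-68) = 236490387419493611/59495605468750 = 3974.92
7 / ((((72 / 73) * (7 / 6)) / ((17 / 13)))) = 7.96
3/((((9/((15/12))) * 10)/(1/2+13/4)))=5/32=0.16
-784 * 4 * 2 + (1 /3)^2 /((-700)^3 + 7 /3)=-6272.00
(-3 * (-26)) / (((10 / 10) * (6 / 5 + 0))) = 65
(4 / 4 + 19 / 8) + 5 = 67 / 8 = 8.38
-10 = -10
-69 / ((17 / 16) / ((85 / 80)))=-69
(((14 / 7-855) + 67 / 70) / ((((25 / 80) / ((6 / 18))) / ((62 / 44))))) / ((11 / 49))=-17256708 / 3025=-5704.70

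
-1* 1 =-1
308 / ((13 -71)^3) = -77 / 48778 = -0.00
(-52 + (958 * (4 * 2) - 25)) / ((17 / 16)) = 121392 / 17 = 7140.71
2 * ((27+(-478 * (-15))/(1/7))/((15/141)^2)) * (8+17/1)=221858706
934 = 934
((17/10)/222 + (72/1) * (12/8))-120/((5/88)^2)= -82280287/2220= -37063.19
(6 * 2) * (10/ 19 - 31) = -6948/ 19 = -365.68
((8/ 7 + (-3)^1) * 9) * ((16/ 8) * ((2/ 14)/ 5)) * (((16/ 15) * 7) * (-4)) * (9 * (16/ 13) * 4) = 221184/ 175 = 1263.91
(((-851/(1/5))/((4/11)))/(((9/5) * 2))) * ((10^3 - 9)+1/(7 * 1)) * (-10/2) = 4059163625/252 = 16107792.16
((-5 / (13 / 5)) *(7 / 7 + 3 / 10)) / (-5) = 1 / 2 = 0.50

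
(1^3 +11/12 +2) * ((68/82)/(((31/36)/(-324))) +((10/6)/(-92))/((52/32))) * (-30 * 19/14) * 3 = 794192635315/5320406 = 149272.94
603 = 603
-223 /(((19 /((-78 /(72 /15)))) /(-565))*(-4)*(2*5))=1637935 /608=2693.97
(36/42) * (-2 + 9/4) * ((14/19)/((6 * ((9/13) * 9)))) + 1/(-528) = 631/270864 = 0.00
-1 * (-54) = 54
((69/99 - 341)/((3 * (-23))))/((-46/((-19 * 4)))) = 426740/52371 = 8.15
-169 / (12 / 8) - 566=-678.67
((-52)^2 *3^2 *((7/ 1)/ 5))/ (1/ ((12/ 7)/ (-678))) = -48672/ 565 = -86.15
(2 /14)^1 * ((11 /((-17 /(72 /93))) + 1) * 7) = 263 /527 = 0.50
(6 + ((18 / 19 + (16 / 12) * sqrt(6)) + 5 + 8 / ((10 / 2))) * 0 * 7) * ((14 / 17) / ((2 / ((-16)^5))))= -44040192 / 17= -2590599.53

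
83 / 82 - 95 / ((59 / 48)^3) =-844465223 / 16841078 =-50.14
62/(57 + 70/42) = 93/88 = 1.06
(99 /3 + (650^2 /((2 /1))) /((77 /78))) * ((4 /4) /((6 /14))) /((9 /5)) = 27466735 /99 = 277441.77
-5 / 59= -0.08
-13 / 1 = -13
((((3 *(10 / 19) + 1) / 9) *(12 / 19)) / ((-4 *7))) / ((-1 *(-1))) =-7 / 1083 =-0.01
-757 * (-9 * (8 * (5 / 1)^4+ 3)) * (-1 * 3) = -102256317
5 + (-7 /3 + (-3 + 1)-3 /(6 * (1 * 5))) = 17 /30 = 0.57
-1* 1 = -1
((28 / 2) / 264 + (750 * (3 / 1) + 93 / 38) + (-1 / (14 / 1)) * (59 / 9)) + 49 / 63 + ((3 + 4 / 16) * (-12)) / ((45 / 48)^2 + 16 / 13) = 39343463657 / 17608668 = 2234.32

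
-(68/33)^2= -4624/1089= -4.25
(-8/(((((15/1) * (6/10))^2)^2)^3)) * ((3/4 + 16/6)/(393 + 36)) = -82/363486813451047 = -0.00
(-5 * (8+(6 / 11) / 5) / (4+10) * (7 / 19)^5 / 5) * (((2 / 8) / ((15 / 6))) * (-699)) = 0.27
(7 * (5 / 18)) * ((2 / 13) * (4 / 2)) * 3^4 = 630 / 13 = 48.46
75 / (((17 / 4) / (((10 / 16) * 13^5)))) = 139234875 / 34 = 4095143.38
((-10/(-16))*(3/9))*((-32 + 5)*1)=-45/8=-5.62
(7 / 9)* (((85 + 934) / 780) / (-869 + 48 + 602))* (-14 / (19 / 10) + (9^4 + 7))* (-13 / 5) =222285679 / 2808675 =79.14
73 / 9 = 8.11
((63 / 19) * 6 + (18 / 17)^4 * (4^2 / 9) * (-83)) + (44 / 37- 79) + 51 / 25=-354252553862 / 1467881575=-241.34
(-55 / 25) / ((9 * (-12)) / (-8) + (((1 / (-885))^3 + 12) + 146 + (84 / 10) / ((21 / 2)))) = -3049878150 / 238860911473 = -0.01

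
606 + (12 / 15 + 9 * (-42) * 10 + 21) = -15761 / 5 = -3152.20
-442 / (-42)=221 / 21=10.52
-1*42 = -42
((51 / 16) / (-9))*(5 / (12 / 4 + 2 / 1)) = -17 / 48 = -0.35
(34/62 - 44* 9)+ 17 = -11732/31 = -378.45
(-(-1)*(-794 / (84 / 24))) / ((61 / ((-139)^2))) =-71854.21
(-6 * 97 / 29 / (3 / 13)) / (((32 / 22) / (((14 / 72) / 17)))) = -97097 / 141984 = -0.68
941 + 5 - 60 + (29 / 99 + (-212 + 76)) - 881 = -12940 / 99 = -130.71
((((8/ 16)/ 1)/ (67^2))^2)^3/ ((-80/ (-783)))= 783/ 41895520791720228580152320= 0.00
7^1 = 7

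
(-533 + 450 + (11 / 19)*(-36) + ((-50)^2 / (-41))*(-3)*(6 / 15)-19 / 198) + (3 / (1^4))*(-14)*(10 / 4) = -20941025 / 154242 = -135.77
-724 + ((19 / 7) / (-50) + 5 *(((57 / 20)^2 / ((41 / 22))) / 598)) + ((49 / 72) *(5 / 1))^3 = -548199375148759 / 800738265600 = -684.62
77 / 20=3.85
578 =578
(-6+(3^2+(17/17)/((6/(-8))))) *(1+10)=55/3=18.33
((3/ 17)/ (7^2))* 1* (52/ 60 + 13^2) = 52/ 85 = 0.61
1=1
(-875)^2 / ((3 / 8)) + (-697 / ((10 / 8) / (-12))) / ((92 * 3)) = 704383364 / 345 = 2041690.91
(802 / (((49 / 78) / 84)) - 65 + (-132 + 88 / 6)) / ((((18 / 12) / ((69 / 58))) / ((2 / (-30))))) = -51708301 / 9135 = -5660.46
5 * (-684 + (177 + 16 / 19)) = -48085 / 19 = -2530.79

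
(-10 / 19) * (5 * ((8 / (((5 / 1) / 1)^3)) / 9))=-0.02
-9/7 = -1.29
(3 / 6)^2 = 1 / 4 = 0.25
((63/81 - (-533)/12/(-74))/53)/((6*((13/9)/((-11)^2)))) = 57233/1223664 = 0.05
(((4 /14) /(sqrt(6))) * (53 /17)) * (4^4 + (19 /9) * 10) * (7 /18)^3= 3238459 * sqrt(6) /1338444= 5.93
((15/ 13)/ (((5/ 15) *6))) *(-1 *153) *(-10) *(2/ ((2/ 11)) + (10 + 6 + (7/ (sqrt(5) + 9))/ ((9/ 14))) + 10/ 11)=25490.56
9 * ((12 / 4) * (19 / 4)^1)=513 / 4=128.25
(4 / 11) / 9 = 4 / 99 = 0.04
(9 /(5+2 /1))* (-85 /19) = -765 /133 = -5.75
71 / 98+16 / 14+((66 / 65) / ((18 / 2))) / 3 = 109211 / 57330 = 1.90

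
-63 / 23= -2.74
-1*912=-912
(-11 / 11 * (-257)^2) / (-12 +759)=-66049 / 747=-88.42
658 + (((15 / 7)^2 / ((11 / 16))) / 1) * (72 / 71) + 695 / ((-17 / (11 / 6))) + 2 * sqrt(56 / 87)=4 * sqrt(1218) / 87 + 2302334099 / 3903438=591.43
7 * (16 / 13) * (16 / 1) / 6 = 22.97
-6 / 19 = -0.32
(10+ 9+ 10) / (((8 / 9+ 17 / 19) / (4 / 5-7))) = -100.81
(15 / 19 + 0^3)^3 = 3375 / 6859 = 0.49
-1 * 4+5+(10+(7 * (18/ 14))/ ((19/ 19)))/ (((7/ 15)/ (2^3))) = 326.71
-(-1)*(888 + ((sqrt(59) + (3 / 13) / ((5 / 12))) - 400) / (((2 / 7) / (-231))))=21049614 / 65 - 1617*sqrt(59) / 2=317630.01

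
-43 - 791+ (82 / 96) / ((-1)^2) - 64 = -43063 / 48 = -897.15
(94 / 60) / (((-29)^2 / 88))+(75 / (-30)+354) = 8872481 / 25230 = 351.66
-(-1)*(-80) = -80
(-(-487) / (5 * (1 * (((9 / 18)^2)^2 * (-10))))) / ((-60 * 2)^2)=-0.01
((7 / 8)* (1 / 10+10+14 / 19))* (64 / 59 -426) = -36133391 / 8968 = -4029.15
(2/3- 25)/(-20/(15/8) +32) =-73/64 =-1.14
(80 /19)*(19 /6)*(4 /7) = 160 /21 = 7.62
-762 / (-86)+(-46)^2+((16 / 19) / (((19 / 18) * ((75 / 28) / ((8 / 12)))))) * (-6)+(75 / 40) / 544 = 3586675674053 / 1688902400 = 2123.67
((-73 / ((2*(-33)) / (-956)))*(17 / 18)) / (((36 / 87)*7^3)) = -7.04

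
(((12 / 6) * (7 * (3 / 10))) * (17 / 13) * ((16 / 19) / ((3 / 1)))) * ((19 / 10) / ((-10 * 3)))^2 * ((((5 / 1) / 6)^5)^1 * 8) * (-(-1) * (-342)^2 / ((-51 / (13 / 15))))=-48013 / 1215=-39.52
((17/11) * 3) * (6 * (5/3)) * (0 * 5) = 0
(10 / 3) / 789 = 10 / 2367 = 0.00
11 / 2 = 5.50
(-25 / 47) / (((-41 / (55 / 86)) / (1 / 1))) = 1375 / 165722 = 0.01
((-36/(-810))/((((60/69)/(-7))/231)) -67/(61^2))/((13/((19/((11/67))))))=-58735312351/79815450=-735.89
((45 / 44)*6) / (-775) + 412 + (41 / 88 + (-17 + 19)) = 414.46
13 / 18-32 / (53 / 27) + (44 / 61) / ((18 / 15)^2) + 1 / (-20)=-8804027 / 581940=-15.13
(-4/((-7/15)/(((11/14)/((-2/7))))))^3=-4492125/343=-13096.57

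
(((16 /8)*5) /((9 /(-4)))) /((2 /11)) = -220 /9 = -24.44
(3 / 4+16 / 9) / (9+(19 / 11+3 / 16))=4004 / 17289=0.23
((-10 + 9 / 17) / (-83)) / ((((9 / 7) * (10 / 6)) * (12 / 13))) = 14651 / 253980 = 0.06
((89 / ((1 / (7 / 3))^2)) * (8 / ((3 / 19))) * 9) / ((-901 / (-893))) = 591944696 / 2703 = 218995.45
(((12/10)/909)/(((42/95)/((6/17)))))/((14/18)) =114/84133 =0.00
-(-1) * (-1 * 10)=-10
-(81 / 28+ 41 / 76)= -913 / 266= -3.43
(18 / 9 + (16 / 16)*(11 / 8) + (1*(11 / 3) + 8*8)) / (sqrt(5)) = 341*sqrt(5) / 24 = 31.77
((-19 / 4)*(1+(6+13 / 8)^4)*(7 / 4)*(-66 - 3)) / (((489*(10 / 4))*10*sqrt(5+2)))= 6052422469*sqrt(7) / 267059200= 59.96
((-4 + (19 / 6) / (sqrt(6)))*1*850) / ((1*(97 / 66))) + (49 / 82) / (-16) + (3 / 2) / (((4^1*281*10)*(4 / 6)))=-103414156543 / 44701480 + 88825*sqrt(6) / 291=-1565.76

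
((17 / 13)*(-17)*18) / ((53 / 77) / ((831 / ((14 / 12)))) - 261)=285308892 / 186091789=1.53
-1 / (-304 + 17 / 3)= 3 / 895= 0.00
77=77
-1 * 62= -62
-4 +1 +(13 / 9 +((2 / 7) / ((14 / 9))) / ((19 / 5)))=-12629 / 8379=-1.51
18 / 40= 9 / 20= 0.45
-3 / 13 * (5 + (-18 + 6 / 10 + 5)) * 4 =444 / 65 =6.83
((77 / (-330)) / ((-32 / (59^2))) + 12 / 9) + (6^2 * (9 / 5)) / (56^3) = 1172939 / 43904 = 26.72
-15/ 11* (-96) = 1440/ 11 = 130.91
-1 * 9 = -9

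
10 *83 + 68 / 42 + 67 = 18871 / 21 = 898.62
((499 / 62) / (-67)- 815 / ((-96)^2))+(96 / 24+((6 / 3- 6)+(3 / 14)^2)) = -152546531 / 937939968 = -0.16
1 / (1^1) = 1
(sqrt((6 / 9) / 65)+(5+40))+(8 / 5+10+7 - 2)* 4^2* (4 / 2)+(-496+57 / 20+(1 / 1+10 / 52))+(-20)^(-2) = sqrt(390) / 195+438073 / 5200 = 84.35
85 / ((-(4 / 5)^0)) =-85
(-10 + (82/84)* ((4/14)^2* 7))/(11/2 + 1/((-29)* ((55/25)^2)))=-1.72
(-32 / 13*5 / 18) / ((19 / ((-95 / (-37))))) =-400 / 4329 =-0.09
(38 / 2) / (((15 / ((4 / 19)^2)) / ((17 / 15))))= 272 / 4275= 0.06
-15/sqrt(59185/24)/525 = -0.00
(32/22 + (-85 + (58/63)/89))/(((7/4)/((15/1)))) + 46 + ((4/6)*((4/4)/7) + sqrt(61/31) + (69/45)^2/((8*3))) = -173512976141/259043400 + sqrt(1891)/31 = -668.42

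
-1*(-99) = 99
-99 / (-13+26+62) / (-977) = 33 / 24425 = 0.00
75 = 75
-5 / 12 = -0.42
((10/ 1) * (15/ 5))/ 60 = 1/ 2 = 0.50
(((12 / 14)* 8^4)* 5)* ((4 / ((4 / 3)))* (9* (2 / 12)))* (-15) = -8294400 / 7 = -1184914.29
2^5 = 32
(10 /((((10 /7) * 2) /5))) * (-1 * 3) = -105 /2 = -52.50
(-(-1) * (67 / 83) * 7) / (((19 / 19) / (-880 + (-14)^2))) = -320796 / 83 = -3865.01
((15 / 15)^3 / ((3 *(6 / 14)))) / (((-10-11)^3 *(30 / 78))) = -13 / 59535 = -0.00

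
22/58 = 0.38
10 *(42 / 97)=420 / 97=4.33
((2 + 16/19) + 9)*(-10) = -2250/19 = -118.42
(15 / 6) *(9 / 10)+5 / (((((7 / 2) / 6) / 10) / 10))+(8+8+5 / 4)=12273 / 14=876.64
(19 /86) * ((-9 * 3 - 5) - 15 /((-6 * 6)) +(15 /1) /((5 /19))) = 5795 /1032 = 5.62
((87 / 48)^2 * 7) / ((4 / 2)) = 5887 / 512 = 11.50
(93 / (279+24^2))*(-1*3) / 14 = -31 / 1330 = -0.02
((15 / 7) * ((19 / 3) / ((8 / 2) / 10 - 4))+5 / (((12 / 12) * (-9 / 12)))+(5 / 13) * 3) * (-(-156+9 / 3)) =-258485 / 182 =-1420.25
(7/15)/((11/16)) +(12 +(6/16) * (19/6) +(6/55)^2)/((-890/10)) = 6855287/12922800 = 0.53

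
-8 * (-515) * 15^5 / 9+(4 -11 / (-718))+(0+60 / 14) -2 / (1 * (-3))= 347625008.97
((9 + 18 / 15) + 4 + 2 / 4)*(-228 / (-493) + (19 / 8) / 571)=154478037 / 22520240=6.86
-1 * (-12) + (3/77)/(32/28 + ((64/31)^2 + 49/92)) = 485331312/40422173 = 12.01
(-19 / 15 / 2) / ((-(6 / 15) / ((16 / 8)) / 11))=209 / 6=34.83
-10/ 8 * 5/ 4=-25/ 16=-1.56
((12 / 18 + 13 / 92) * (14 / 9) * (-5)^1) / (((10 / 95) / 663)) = -32773195 / 828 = -39581.15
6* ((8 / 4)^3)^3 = 3072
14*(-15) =-210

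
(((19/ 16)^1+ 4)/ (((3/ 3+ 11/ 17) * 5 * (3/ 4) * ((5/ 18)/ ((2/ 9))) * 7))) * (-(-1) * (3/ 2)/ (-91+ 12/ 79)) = -111469/ 70334600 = -0.00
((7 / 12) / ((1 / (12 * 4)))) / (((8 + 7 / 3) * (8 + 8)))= 21 / 124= 0.17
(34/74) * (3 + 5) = 136/37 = 3.68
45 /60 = 3 /4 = 0.75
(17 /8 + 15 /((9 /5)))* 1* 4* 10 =1255 /3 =418.33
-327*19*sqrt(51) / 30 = -2071*sqrt(51) / 10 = -1478.99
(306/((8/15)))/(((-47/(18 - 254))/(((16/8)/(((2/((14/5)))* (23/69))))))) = 24200.04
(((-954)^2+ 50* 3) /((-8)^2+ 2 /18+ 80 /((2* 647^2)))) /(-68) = -208.80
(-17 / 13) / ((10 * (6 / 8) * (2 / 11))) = -187 / 195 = -0.96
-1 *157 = -157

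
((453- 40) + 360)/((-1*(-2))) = 773/2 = 386.50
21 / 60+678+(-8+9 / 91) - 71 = 1090997 / 1820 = 599.45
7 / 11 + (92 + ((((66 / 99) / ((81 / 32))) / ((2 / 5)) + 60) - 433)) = -747652 / 2673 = -279.71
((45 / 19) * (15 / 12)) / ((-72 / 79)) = -1975 / 608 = -3.25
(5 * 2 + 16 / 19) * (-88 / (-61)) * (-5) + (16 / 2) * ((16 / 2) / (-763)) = -69232496 / 884317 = -78.29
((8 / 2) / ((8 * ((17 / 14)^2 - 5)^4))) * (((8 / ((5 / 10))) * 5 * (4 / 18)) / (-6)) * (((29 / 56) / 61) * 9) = -30569916160 / 41721823281063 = -0.00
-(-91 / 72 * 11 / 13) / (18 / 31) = 2387 / 1296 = 1.84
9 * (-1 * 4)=-36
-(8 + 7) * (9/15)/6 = -3/2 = -1.50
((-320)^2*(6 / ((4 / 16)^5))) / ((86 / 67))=21076377600 / 43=490148316.28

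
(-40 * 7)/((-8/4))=140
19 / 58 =0.33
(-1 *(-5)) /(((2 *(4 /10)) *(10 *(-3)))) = -5 /24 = -0.21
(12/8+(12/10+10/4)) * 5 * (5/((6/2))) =130/3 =43.33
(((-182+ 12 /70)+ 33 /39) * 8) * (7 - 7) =0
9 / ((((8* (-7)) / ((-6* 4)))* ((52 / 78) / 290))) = 11745 / 7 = 1677.86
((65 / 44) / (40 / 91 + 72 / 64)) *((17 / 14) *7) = 8.03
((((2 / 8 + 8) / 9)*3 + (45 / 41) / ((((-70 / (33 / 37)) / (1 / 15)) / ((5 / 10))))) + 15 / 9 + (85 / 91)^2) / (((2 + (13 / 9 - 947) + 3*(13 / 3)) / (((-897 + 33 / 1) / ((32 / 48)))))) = 3874655950488 / 526045349375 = 7.37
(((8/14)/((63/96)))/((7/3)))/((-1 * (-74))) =64/12691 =0.01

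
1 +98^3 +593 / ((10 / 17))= 9422011 / 10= 942201.10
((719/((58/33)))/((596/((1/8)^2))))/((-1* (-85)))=23727/188049920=0.00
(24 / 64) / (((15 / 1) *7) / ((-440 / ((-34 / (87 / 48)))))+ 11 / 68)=16269 / 201226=0.08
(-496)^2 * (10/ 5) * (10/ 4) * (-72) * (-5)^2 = -2214144000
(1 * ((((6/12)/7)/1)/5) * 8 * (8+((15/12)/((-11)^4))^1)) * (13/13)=66931/73205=0.91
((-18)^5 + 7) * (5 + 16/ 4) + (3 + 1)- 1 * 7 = -17006052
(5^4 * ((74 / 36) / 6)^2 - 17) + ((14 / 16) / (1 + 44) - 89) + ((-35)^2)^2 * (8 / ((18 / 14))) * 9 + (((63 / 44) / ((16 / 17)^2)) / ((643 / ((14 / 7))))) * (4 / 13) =3605077027834554203 / 42899725440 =84034967.38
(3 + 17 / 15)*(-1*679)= -42098 / 15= -2806.53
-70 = -70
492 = 492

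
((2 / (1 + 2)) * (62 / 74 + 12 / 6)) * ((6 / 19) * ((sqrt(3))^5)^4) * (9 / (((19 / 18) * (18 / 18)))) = 300793.14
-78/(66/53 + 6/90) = -62010/1043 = -59.45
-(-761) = 761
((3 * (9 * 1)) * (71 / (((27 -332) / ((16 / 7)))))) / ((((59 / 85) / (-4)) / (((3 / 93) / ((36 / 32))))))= 1853952 / 780983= 2.37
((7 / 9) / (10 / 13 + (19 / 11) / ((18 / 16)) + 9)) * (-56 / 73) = -56056 / 1062077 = -0.05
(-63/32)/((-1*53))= 63/1696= 0.04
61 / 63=0.97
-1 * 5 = -5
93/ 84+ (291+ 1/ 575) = 4702953/ 16100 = 292.11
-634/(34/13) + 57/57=-4104/17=-241.41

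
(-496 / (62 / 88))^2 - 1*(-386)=496002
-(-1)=1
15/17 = 0.88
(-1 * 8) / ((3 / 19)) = -152 / 3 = -50.67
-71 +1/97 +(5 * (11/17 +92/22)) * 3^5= 105135383/18139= 5796.10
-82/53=-1.55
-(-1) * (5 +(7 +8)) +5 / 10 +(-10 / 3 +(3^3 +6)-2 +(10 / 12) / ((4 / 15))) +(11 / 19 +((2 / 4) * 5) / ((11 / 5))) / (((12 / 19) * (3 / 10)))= 15931 / 264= 60.34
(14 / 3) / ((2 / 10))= 70 / 3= 23.33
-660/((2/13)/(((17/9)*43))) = -1045330/3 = -348443.33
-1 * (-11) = 11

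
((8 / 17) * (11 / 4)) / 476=11 / 4046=0.00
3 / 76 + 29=2207 / 76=29.04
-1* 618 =-618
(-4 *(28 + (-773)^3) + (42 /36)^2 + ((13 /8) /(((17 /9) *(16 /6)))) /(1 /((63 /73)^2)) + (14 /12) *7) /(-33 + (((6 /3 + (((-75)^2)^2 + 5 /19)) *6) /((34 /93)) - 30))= 3.56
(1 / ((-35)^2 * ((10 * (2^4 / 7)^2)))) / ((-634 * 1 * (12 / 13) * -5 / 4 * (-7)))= -13 / 4260480000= -0.00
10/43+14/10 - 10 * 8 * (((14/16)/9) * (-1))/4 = 13843/3870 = 3.58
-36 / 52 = -9 / 13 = -0.69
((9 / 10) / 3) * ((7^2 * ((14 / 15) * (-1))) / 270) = -343 / 6750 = -0.05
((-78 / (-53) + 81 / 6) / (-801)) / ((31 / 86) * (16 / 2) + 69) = -22747 / 87481482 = -0.00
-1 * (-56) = 56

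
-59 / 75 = -0.79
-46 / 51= -0.90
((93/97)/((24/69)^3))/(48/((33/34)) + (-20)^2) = 4148947/81846272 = 0.05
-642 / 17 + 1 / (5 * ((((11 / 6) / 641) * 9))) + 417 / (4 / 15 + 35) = -18.17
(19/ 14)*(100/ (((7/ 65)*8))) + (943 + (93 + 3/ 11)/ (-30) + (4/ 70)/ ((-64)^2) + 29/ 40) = 1098.14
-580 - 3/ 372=-71921/ 124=-580.01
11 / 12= 0.92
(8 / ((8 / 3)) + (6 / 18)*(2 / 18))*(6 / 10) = 82 / 45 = 1.82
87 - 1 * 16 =71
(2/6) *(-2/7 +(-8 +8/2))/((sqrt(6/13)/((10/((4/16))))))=-200 *sqrt(78)/21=-84.11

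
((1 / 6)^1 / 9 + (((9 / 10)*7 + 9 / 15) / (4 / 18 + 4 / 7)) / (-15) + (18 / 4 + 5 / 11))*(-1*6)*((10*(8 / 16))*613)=-1999696111 / 24750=-80795.80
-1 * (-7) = 7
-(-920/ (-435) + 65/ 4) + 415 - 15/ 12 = 68797/ 174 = 395.39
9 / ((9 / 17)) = 17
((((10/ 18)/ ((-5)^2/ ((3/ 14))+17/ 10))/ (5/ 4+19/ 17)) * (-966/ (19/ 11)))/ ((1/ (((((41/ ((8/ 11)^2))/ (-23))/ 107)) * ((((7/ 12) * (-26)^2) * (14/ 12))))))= 192058541675/ 11954967048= 16.07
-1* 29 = -29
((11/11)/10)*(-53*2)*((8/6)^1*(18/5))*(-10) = 508.80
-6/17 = -0.35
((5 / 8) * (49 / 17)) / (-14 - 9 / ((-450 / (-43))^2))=-0.13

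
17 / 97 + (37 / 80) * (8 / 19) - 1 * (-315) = 5812269 / 18430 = 315.37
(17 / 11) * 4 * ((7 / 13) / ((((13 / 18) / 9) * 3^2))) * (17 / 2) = 72828 / 1859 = 39.18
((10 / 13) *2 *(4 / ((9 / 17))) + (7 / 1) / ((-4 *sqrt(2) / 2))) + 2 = 1594 / 117-7 *sqrt(2) / 4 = 11.15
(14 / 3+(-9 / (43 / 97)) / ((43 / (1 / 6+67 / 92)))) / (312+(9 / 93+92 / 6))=67142311 / 5179958708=0.01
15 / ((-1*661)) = -15 / 661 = -0.02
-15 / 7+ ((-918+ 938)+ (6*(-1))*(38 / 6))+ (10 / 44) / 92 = -285349 / 14168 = -20.14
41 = 41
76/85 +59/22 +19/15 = 27167/5610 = 4.84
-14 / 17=-0.82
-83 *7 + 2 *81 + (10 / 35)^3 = -143709 / 343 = -418.98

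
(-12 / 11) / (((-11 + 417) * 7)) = -6 / 15631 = -0.00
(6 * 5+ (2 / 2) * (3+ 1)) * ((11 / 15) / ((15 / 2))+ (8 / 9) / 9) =13532 / 2025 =6.68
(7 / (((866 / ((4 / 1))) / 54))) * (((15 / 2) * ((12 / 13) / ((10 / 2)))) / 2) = 6804 / 5629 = 1.21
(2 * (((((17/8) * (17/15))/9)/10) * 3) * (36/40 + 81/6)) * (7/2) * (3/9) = 2023/750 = 2.70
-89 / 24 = -3.71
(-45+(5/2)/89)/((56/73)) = -584365/9968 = -58.62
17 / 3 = 5.67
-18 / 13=-1.38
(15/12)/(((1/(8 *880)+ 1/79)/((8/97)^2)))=44492800/66982671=0.66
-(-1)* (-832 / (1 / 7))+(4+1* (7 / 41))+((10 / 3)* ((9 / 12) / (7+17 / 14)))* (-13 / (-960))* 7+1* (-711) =-5912203003 / 905280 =-6530.80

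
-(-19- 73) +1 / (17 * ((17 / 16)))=26604 / 289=92.06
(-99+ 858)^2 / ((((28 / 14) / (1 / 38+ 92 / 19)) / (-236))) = -6287924115 / 19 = -330943374.47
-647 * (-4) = 2588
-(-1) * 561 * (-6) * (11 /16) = -18513 /8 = -2314.12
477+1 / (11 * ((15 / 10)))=15743 / 33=477.06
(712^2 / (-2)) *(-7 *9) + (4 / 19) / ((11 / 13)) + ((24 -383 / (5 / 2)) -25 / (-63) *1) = 1051293271183 / 65835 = 15968607.45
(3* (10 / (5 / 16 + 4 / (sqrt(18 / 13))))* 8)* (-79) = 13651200 / 26399 - 29122560* sqrt(26) / 26399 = -5107.97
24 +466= 490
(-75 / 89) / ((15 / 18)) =-90 / 89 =-1.01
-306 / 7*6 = -1836 / 7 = -262.29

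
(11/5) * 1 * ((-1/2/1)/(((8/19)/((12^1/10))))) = -627/200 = -3.14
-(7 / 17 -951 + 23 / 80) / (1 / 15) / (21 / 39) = 50403951 / 1904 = 26472.66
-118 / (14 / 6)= -354 / 7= -50.57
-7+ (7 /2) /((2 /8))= 7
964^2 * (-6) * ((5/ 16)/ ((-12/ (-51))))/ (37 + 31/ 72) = -106636716/ 539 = -197841.77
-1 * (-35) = 35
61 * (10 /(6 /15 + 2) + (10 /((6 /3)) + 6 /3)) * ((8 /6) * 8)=65392 /9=7265.78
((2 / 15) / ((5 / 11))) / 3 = 22 / 225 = 0.10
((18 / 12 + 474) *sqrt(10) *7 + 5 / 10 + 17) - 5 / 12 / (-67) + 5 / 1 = 18095 / 804 + 6657 *sqrt(10) / 2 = 10548.15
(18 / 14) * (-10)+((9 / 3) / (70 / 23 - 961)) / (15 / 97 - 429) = -27495846403 / 2138567046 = -12.86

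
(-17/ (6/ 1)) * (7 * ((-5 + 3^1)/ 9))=119/ 27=4.41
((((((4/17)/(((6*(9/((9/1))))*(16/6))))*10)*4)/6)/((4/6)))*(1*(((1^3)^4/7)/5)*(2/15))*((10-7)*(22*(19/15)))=418/8925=0.05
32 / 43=0.74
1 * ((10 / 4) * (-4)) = -10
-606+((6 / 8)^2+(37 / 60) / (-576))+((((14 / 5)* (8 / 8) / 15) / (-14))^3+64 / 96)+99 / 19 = -410099983913 / 684000000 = -599.56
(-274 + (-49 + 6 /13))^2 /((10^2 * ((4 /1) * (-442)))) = -17581249 /29879200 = -0.59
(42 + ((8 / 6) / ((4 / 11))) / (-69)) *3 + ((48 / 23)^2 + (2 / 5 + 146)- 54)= 1766299 / 7935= 222.60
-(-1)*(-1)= -1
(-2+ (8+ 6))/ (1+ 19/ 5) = 5/ 2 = 2.50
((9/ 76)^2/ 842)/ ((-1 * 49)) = -0.00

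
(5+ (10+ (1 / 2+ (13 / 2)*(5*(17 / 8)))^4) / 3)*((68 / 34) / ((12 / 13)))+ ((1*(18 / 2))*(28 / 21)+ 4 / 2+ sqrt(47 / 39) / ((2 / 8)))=4*sqrt(1833) / 39+ 19949170073965 / 1179648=16911125.40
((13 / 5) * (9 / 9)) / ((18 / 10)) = 13 / 9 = 1.44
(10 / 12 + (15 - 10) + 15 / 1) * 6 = 125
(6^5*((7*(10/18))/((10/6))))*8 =145152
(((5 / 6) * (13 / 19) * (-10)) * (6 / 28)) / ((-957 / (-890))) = -144625 / 127281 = -1.14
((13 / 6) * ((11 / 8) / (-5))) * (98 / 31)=-7007 / 3720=-1.88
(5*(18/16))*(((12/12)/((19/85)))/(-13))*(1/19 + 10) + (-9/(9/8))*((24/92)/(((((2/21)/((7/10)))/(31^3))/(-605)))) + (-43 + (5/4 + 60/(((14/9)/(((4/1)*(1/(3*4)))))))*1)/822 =85853779388894122/310540503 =276465641.55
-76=-76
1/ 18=0.06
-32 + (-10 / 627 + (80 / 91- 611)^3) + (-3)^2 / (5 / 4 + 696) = -227115996.11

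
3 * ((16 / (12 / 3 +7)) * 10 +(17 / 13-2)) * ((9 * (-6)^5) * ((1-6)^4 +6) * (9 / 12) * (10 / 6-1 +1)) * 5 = -1640264434200 / 143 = -11470380658.74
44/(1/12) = 528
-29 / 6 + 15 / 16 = -3.90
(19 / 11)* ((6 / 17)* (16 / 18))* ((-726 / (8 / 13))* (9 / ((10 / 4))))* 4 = -782496 / 85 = -9205.84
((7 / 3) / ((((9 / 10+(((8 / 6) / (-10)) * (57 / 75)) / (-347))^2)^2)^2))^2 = 2411045362737984850958737662101797594656399926776299253106117248535156250000000000000000 / 82487145477577166453298774530785302793436747376321037398638098423336663630069502548801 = 29.23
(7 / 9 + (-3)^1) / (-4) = 0.56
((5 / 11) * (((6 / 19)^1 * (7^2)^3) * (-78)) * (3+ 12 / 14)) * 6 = -6371197560 / 209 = -30484198.85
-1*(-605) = 605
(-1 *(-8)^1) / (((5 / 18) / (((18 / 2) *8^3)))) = 663552 / 5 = 132710.40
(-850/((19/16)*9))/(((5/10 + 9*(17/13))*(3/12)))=-1414400/54549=-25.93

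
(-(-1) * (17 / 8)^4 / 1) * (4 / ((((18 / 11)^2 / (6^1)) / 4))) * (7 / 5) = 70742287 / 69120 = 1023.47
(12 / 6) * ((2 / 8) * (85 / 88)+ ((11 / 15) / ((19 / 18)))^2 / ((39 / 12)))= 16105873 / 20649200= 0.78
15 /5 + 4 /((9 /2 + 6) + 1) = 3.35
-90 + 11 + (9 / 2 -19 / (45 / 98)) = -10429 / 90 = -115.88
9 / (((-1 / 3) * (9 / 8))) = -24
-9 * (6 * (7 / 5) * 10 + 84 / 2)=-1134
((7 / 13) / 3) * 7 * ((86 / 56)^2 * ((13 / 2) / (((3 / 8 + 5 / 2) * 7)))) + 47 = 92653 / 1932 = 47.96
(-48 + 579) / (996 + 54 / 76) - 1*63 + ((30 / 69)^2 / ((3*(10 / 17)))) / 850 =-1251583438 / 20035875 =-62.47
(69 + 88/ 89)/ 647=6229/ 57583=0.11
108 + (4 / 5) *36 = 684 / 5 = 136.80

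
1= 1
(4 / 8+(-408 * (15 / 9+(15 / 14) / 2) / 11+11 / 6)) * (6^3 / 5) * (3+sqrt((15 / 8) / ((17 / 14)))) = -3959496 / 385 -659916 * sqrt(1785) / 6545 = -14544.29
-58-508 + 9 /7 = -3953 /7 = -564.71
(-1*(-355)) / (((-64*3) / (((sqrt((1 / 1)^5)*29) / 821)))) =-10295 / 157632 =-0.07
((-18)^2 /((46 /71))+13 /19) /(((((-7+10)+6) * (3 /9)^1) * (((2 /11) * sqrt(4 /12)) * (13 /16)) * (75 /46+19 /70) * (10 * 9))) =67401796 * sqrt(3) /10210239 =11.43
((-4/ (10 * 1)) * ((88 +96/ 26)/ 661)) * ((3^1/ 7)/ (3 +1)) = -1788/ 300755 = -0.01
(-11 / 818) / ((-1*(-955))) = -11 / 781190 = -0.00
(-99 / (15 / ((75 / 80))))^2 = 9801 / 256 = 38.29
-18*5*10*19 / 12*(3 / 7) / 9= -475 / 7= -67.86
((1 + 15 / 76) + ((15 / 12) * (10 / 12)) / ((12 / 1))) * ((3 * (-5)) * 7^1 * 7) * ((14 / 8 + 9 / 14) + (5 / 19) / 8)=-634784045 / 277248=-2289.59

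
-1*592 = -592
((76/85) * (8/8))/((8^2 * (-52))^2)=19/235356160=0.00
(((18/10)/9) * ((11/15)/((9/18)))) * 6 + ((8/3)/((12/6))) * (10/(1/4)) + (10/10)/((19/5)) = 78883/1425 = 55.36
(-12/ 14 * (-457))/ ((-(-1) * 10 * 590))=1371/ 20650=0.07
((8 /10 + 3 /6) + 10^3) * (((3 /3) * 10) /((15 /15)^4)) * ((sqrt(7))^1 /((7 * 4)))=10013 * sqrt(7) /28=946.14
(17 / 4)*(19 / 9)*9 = 323 / 4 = 80.75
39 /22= 1.77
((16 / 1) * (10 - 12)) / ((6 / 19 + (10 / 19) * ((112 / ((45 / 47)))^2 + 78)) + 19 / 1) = -246240 / 55883927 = -0.00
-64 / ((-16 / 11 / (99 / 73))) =4356 / 73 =59.67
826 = 826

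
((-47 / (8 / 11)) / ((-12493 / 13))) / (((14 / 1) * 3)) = 0.00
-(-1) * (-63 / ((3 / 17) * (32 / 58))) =-10353 / 16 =-647.06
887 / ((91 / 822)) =729114 / 91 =8012.24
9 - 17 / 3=10 / 3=3.33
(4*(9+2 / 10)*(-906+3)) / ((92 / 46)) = -83076 / 5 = -16615.20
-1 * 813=-813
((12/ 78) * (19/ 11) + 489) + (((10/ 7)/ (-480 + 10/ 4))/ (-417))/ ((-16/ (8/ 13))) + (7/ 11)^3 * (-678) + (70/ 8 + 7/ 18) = 37470586480121/ 115763091444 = 323.68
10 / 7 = 1.43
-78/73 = -1.07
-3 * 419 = -1257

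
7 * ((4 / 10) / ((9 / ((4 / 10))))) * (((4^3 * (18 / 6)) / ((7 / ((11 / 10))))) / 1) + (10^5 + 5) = 37503283 / 375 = 100008.75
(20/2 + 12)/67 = 22/67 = 0.33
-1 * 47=-47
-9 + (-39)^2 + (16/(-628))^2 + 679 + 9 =54227816/24649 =2200.00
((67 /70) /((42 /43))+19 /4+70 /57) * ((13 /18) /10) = 280709 /558600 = 0.50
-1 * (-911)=911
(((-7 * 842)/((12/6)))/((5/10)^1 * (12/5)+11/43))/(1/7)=-4435235/313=-14170.08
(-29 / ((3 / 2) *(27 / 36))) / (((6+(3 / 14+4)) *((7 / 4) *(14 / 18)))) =-1856 / 1001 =-1.85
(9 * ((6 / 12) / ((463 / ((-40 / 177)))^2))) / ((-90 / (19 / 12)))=-380 / 20147899203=-0.00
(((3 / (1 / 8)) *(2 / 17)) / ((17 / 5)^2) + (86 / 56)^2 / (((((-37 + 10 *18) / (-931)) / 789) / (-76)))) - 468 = 2586111153525 / 2810236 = 920246.97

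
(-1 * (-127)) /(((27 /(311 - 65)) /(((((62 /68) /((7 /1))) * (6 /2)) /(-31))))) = -5207 /357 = -14.59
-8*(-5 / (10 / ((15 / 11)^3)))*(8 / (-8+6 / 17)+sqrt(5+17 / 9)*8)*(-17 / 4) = 780300 / 17303 - 153000*sqrt(62) / 1331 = -860.03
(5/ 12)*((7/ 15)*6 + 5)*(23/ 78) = 23/ 24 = 0.96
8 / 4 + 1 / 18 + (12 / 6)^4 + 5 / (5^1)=19.06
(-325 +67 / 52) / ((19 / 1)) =-16833 / 988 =-17.04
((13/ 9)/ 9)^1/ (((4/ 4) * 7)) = 13/ 567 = 0.02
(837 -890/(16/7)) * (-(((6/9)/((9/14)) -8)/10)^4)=-34948275322/332150625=-105.22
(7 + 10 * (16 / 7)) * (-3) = -627 / 7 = -89.57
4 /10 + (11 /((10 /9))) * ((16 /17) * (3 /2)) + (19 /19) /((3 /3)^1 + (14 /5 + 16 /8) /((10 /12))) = 14.52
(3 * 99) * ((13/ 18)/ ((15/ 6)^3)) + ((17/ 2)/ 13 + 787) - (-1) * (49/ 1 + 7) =2786491/ 3250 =857.38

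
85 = 85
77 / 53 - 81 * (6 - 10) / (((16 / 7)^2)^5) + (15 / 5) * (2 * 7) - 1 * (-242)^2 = -852557079854290059 / 14568529068032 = -58520.46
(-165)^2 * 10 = 272250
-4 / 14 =-2 / 7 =-0.29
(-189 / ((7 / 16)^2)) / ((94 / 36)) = -378.16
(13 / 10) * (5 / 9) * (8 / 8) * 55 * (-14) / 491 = -5005 / 4419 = -1.13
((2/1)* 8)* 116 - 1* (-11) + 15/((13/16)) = 24511/13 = 1885.46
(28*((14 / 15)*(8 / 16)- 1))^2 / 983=50176 / 221175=0.23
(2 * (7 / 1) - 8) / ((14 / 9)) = 27 / 7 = 3.86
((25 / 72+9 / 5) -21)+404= 385.15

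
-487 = -487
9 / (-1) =-9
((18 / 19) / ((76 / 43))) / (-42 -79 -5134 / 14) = -0.00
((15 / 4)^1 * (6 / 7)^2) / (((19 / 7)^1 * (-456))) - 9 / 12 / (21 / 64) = -46253 / 20216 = -2.29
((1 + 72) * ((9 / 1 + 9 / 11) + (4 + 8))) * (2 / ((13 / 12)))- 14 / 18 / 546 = 22705909 / 7722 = 2940.42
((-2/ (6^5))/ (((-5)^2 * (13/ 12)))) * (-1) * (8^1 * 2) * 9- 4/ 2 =-5846/ 2925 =-2.00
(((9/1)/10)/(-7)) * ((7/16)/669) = -3/35680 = -0.00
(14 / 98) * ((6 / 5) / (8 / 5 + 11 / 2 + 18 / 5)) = 12 / 749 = 0.02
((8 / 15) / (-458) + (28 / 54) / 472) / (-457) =481 / 3334244580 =0.00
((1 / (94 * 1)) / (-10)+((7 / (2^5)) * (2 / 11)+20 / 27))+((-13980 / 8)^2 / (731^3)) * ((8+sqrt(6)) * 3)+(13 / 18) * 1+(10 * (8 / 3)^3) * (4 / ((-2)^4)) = 36645075 * sqrt(6) / 1562471564+21416513720619577 / 436210811237520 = 49.15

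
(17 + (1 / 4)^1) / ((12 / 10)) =115 / 8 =14.38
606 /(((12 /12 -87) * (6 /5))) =-505 /86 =-5.87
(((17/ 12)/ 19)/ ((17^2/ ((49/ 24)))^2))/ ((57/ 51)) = 2401/ 721122048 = 0.00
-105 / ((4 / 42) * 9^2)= -245 / 18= -13.61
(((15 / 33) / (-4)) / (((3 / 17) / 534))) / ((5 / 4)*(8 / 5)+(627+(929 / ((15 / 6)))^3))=-945625 / 141112385414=-0.00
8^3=512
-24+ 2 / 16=-191 / 8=-23.88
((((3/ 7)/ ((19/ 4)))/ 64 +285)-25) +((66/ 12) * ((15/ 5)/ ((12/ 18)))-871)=-1247537/ 2128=-586.25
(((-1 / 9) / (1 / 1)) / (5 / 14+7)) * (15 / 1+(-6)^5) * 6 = 72436 / 103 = 703.26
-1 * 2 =-2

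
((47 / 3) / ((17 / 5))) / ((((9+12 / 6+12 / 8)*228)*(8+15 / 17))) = 47 / 258210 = 0.00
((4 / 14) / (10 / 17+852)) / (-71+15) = -17 / 2840824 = -0.00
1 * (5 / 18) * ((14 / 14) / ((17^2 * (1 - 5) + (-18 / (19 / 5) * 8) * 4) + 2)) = -95 / 446508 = -0.00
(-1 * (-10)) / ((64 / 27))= 135 / 32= 4.22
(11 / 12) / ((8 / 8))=11 / 12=0.92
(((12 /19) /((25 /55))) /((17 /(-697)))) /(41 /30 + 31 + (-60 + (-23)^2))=-32472 /285779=-0.11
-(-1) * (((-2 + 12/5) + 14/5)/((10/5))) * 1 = 1.60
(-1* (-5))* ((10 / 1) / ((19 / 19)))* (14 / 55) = 140 / 11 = 12.73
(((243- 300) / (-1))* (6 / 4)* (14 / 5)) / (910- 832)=399 / 130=3.07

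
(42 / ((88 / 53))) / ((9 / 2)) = 371 / 66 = 5.62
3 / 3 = 1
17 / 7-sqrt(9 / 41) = 17 / 7-3 * sqrt(41) / 41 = 1.96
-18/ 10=-9/ 5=-1.80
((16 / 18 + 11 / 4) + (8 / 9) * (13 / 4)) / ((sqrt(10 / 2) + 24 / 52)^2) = 0.90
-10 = -10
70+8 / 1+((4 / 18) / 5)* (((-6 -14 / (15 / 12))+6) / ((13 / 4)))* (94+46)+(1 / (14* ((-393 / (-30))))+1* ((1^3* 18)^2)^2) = 56344193107 / 536445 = 105032.56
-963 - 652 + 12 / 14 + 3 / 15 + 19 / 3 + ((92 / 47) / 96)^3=-80756206776971 / 50233720320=-1607.61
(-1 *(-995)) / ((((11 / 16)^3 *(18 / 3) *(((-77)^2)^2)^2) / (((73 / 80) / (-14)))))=-929728 / 34540065085049231631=-0.00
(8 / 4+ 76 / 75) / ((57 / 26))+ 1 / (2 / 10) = 27251 / 4275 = 6.37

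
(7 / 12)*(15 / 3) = 35 / 12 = 2.92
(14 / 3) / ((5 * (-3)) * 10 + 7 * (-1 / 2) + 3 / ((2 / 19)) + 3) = -7 / 183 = -0.04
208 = 208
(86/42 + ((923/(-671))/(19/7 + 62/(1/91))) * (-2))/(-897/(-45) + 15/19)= 36110765115/365369888422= 0.10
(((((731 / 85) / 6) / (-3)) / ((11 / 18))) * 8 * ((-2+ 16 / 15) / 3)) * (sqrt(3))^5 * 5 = 4816 * sqrt(3) / 55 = 151.66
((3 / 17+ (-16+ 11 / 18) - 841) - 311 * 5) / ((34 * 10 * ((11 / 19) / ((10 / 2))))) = -14018789 / 228888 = -61.25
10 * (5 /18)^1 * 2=50 /9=5.56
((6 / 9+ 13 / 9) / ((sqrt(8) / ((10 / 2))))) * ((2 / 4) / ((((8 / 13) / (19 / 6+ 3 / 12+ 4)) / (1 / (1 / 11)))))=1209065 * sqrt(2) / 6912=247.38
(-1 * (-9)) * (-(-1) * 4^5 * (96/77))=884736/77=11490.08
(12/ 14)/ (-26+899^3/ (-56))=-16/ 242191385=-0.00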